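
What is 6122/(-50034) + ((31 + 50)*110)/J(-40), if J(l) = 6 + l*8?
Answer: -111931312/3927669 ≈ -28.498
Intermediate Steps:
J(l) = 6 + 8*l
6122/(-50034) + ((31 + 50)*110)/J(-40) = 6122/(-50034) + ((31 + 50)*110)/(6 + 8*(-40)) = 6122*(-1/50034) + (81*110)/(6 - 320) = -3061/25017 + 8910/(-314) = -3061/25017 + 8910*(-1/314) = -3061/25017 - 4455/157 = -111931312/3927669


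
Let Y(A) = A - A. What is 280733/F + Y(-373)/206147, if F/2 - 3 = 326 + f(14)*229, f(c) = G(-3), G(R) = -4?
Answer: -280733/1174 ≈ -239.13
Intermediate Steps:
Y(A) = 0
f(c) = -4
F = -1174 (F = 6 + 2*(326 - 4*229) = 6 + 2*(326 - 916) = 6 + 2*(-590) = 6 - 1180 = -1174)
280733/F + Y(-373)/206147 = 280733/(-1174) + 0/206147 = 280733*(-1/1174) + 0*(1/206147) = -280733/1174 + 0 = -280733/1174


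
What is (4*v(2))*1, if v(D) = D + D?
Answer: 16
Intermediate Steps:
v(D) = 2*D
(4*v(2))*1 = (4*(2*2))*1 = (4*4)*1 = 16*1 = 16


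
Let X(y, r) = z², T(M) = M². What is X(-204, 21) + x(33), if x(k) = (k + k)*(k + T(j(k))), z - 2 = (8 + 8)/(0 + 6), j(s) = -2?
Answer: 22174/9 ≈ 2463.8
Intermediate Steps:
z = 14/3 (z = 2 + (8 + 8)/(0 + 6) = 2 + 16/6 = 2 + 16*(⅙) = 2 + 8/3 = 14/3 ≈ 4.6667)
X(y, r) = 196/9 (X(y, r) = (14/3)² = 196/9)
x(k) = 2*k*(4 + k) (x(k) = (k + k)*(k + (-2)²) = (2*k)*(k + 4) = (2*k)*(4 + k) = 2*k*(4 + k))
X(-204, 21) + x(33) = 196/9 + 2*33*(4 + 33) = 196/9 + 2*33*37 = 196/9 + 2442 = 22174/9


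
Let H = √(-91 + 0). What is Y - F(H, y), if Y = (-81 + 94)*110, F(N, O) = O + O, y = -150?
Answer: 1730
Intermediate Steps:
H = I*√91 (H = √(-91) = I*√91 ≈ 9.5394*I)
F(N, O) = 2*O
Y = 1430 (Y = 13*110 = 1430)
Y - F(H, y) = 1430 - 2*(-150) = 1430 - 1*(-300) = 1430 + 300 = 1730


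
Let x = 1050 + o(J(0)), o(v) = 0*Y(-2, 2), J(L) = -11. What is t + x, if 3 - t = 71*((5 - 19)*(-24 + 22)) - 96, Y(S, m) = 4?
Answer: -839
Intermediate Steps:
o(v) = 0 (o(v) = 0*4 = 0)
x = 1050 (x = 1050 + 0 = 1050)
t = -1889 (t = 3 - (71*((5 - 19)*(-24 + 22)) - 96) = 3 - (71*(-14*(-2)) - 96) = 3 - (71*28 - 96) = 3 - (1988 - 96) = 3 - 1*1892 = 3 - 1892 = -1889)
t + x = -1889 + 1050 = -839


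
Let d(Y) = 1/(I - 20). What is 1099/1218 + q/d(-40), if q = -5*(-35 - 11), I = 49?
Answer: 1160737/174 ≈ 6670.9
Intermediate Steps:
d(Y) = 1/29 (d(Y) = 1/(49 - 20) = 1/29)
q = 230 (q = -5*(-46) = 230)
1099/1218 + q/d(-40) = 1099/1218 + 230/(1/29) = 1099*(1/1218) + 230*29 = 157/174 + 6670 = 1160737/174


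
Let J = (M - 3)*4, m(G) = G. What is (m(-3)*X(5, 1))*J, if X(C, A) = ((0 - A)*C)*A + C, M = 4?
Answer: 0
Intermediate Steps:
X(C, A) = C - C*A² (X(C, A) = ((-A)*C)*A + C = (-A*C)*A + C = -C*A² + C = C - C*A²)
J = 4 (J = (4 - 3)*4 = 1*4 = 4)
(m(-3)*X(5, 1))*J = -15*(1 - 1*1²)*4 = -15*(1 - 1*1)*4 = -15*(1 - 1)*4 = -15*0*4 = -3*0*4 = 0*4 = 0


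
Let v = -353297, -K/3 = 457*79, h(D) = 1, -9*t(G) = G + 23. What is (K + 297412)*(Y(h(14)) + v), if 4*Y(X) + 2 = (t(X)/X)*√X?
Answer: -400858459267/6 ≈ -6.6810e+10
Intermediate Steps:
t(G) = -23/9 - G/9 (t(G) = -(G + 23)/9 = -(23 + G)/9 = -23/9 - G/9)
K = -108309 (K = -1371*79 = -3*36103 = -108309)
Y(X) = -½ + (-23/9 - X/9)/(4*√X) (Y(X) = -½ + (((-23/9 - X/9)/X)*√X)/4 = -½ + ((-23/9 - X/9)/√X)/4 = -½ + (-23/9 - X/9)/(4*√X))
(K + 297412)*(Y(h(14)) + v) = (-108309 + 297412)*((-23 - 1*1 - 18*√1)/(36*√1) - 353297) = 189103*((1/36)*1*(-23 - 1 - 18*1) - 353297) = 189103*((1/36)*1*(-23 - 1 - 18) - 353297) = 189103*((1/36)*1*(-42) - 353297) = 189103*(-7/6 - 353297) = 189103*(-2119789/6) = -400858459267/6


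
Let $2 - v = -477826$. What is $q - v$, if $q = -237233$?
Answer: $-715061$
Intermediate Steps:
$v = 477828$ ($v = 2 - -477826 = 2 + 477826 = 477828$)
$q - v = -237233 - 477828 = -715061$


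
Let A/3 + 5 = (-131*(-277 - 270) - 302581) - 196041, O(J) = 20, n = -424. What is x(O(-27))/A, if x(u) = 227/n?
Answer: 227/543105840 ≈ 4.1797e-7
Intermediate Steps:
x(u) = -227/424 (x(u) = 227/(-424) = 227*(-1/424) = -227/424)
A = -1280910 (A = -15 + 3*((-131*(-277 - 270) - 302581) - 196041) = -15 + 3*((-131*(-547) - 302581) - 196041) = -15 + 3*((71657 - 302581) - 196041) = -15 + 3*(-230924 - 196041) = -15 + 3*(-426965) = -15 - 1280895 = -1280910)
x(O(-27))/A = -227/424/(-1280910) = -227/424*(-1/1280910) = 227/543105840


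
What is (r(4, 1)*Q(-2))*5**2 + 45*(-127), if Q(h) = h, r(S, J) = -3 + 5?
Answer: -5815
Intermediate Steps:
r(S, J) = 2
(r(4, 1)*Q(-2))*5**2 + 45*(-127) = (2*(-2))*5**2 + 45*(-127) = -4*25 - 5715 = -100 - 5715 = -5815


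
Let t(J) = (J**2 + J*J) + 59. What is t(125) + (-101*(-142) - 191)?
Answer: 45460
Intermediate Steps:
t(J) = 59 + 2*J**2 (t(J) = (J**2 + J**2) + 59 = 2*J**2 + 59 = 59 + 2*J**2)
t(125) + (-101*(-142) - 191) = (59 + 2*125**2) + (-101*(-142) - 191) = (59 + 2*15625) + (14342 - 191) = (59 + 31250) + 14151 = 31309 + 14151 = 45460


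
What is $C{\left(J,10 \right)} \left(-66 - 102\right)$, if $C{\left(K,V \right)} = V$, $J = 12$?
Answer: $-1680$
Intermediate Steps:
$C{\left(J,10 \right)} \left(-66 - 102\right) = 10 \left(-66 - 102\right) = 10 \left(-168\right) = -1680$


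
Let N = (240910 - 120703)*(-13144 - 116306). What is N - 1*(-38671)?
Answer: -15560757479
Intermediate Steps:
N = -15560796150 (N = 120207*(-129450) = -15560796150)
N - 1*(-38671) = -15560796150 - 1*(-38671) = -15560796150 + 38671 = -15560757479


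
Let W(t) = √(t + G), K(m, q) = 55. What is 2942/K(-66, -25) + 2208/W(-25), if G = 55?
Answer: 2942/55 + 368*√30/5 ≈ 456.61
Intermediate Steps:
W(t) = √(55 + t) (W(t) = √(t + 55) = √(55 + t))
2942/K(-66, -25) + 2208/W(-25) = 2942/55 + 2208/(√(55 - 25)) = 2942*(1/55) + 2208/(√30) = 2942/55 + 2208*(√30/30) = 2942/55 + 368*√30/5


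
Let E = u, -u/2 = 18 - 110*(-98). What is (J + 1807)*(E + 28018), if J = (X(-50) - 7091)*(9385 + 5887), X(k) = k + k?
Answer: -705258549190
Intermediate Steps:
X(k) = 2*k
u = -21596 (u = -2*(18 - 110*(-98)) = -2*(18 + 10780) = -2*10798 = -21596)
E = -21596
J = -109820952 (J = (2*(-50) - 7091)*(9385 + 5887) = (-100 - 7091)*15272 = -7191*15272 = -109820952)
(J + 1807)*(E + 28018) = (-109820952 + 1807)*(-21596 + 28018) = -109819145*6422 = -705258549190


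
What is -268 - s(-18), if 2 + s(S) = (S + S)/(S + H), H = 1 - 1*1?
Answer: -268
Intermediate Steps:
H = 0 (H = 1 - 1 = 0)
s(S) = 0 (s(S) = -2 + (S + S)/(S + 0) = -2 + (2*S)/S = -2 + 2 = 0)
-268 - s(-18) = -268 - 1*0 = -268 + 0 = -268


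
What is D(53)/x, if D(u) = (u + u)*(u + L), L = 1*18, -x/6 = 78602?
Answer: -3763/235806 ≈ -0.015958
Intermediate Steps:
x = -471612 (x = -6*78602 = -471612)
L = 18
D(u) = 2*u*(18 + u) (D(u) = (u + u)*(u + 18) = (2*u)*(18 + u) = 2*u*(18 + u))
D(53)/x = (2*53*(18 + 53))/(-471612) = (2*53*71)*(-1/471612) = 7526*(-1/471612) = -3763/235806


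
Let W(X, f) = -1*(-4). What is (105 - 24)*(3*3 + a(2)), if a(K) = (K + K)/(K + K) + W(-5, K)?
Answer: 1134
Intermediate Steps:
W(X, f) = 4
a(K) = 5 (a(K) = (K + K)/(K + K) + 4 = (2*K)/((2*K)) + 4 = (2*K)*(1/(2*K)) + 4 = 1 + 4 = 5)
(105 - 24)*(3*3 + a(2)) = (105 - 24)*(3*3 + 5) = 81*(9 + 5) = 81*14 = 1134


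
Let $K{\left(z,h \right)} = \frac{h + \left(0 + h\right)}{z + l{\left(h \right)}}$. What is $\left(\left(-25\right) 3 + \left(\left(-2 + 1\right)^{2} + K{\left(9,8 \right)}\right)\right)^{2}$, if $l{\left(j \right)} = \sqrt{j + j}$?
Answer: $\frac{894916}{169} \approx 5295.4$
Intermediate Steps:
$l{\left(j \right)} = \sqrt{2} \sqrt{j}$ ($l{\left(j \right)} = \sqrt{2 j} = \sqrt{2} \sqrt{j}$)
$K{\left(z,h \right)} = \frac{2 h}{z + \sqrt{2} \sqrt{h}}$ ($K{\left(z,h \right)} = \frac{h + \left(0 + h\right)}{z + \sqrt{2} \sqrt{h}} = \frac{h + h}{z + \sqrt{2} \sqrt{h}} = \frac{2 h}{z + \sqrt{2} \sqrt{h}}$)
$\left(\left(-25\right) 3 + \left(\left(-2 + 1\right)^{2} + K{\left(9,8 \right)}\right)\right)^{2} = \left(\left(-25\right) 3 + \left(\left(-2 + 1\right)^{2} + 2 \cdot 8 \frac{1}{9 + \sqrt{2} \sqrt{8}}\right)\right)^{2} = \left(-75 + \left(\left(-1\right)^{2} + 2 \cdot 8 \frac{1}{9 + \sqrt{2} \cdot 2 \sqrt{2}}\right)\right)^{2} = \left(-75 + \left(1 + 2 \cdot 8 \frac{1}{9 + 4}\right)\right)^{2} = \left(-75 + \left(1 + 2 \cdot 8 \cdot \frac{1}{13}\right)\right)^{2} = \left(-75 + \left(1 + \frac{16}{13}\right)\right)^{2} = \left(-75 + \frac{29}{13}\right)^{2} = \left(- \frac{946}{13}\right)^{2} = \frac{894916}{169}$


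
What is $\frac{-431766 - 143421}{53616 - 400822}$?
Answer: $\frac{30273}{18274} \approx 1.6566$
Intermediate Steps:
$\frac{-431766 - 143421}{53616 - 400822} = \frac{-431766 - 143421}{-347206} = \left(-431766 - 143421\right) \left(- \frac{1}{347206}\right) = \left(-575187\right) \left(- \frac{1}{347206}\right) = \frac{30273}{18274}$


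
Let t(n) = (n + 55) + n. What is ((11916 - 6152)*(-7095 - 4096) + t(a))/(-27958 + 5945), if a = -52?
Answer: 64504973/22013 ≈ 2930.3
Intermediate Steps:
t(n) = 55 + 2*n (t(n) = (55 + n) + n = 55 + 2*n)
((11916 - 6152)*(-7095 - 4096) + t(a))/(-27958 + 5945) = ((11916 - 6152)*(-7095 - 4096) + (55 + 2*(-52)))/(-27958 + 5945) = (5764*(-11191) + (55 - 104))/(-22013) = (-64504924 - 49)*(-1/22013) = -64504973*(-1/22013) = 64504973/22013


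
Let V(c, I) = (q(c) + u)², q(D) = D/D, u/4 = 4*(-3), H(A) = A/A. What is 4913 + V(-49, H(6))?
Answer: 7122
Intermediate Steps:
H(A) = 1
u = -48 (u = 4*(4*(-3)) = 4*(-12) = -48)
q(D) = 1
V(c, I) = 2209 (V(c, I) = (1 - 48)² = (-47)² = 2209)
4913 + V(-49, H(6)) = 4913 + 2209 = 7122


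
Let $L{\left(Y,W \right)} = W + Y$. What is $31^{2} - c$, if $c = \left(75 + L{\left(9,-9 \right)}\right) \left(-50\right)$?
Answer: $4711$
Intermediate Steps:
$c = -3750$ ($c = \left(75 + \left(-9 + 9\right)\right) \left(-50\right) = \left(75 + 0\right) \left(-50\right) = 75 \left(-50\right) = -3750$)
$31^{2} - c = 31^{2} - -3750 = 961 + 3750 = 4711$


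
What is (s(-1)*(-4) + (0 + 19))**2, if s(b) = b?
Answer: 529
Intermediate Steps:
(s(-1)*(-4) + (0 + 19))**2 = (-1*(-4) + (0 + 19))**2 = (4 + 19)**2 = 23**2 = 529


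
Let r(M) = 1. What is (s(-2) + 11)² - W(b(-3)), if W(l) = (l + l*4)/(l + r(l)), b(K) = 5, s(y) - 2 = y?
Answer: 701/6 ≈ 116.83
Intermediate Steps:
s(y) = 2 + y
W(l) = 5*l/(1 + l) (W(l) = (l + l*4)/(l + 1) = (l + 4*l)/(1 + l) = (5*l)/(1 + l) = 5*l/(1 + l))
(s(-2) + 11)² - W(b(-3)) = ((2 - 2) + 11)² - 5*5/(1 + 5) = (0 + 11)² - 5*5/6 = 11² - 5*5/6 = 121 - 1*25/6 = 121 - 25/6 = 701/6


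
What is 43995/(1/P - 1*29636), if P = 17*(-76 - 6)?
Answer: -12265806/8262517 ≈ -1.4845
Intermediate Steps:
P = -1394 (P = 17*(-82) = -1394)
43995/(1/P - 1*29636) = 43995/(1/(-1394) - 1*29636) = 43995/(-1/1394 - 29636) = 43995/(-41312585/1394) = 43995*(-1394/41312585) = -12265806/8262517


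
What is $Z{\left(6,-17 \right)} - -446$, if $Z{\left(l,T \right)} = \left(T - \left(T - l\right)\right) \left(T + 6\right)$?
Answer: $380$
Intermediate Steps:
$Z{\left(l,T \right)} = l \left(6 + T\right)$
$Z{\left(6,-17 \right)} - -446 = 6 \left(6 - 17\right) - -446 = 6 \left(-11\right) + 446 = -66 + 446 = 380$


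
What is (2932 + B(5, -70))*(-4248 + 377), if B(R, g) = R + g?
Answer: -11098157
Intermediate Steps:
(2932 + B(5, -70))*(-4248 + 377) = (2932 + (5 - 70))*(-4248 + 377) = (2932 - 65)*(-3871) = 2867*(-3871) = -11098157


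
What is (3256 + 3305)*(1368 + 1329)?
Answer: 17695017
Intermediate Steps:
(3256 + 3305)*(1368 + 1329) = 6561*2697 = 17695017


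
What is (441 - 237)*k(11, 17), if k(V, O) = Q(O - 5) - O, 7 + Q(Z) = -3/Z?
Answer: -4947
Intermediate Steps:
Q(Z) = -7 - 3/Z
k(V, O) = -7 - O - 3/(-5 + O) (k(V, O) = (-7 - 3/(O - 5)) - O = (-7 - 3/(-5 + O)) - O = -7 - O - 3/(-5 + O))
(441 - 237)*k(11, 17) = (441 - 237)*((32 - 1*17**2 - 2*17)/(-5 + 17)) = 204*((32 - 1*289 - 34)/12) = 204*((32 - 289 - 34)/12) = 204*((1/12)*(-291)) = 204*(-97/4) = -4947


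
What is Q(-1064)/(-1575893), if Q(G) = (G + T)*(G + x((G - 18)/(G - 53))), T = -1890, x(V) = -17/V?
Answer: -1728440049/852558113 ≈ -2.0274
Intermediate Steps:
Q(G) = (-1890 + G)*(G - 17*(-53 + G)/(-18 + G)) (Q(G) = (G - 1890)*(G - 17*(G - 53)/(G - 18)) = (-1890 + G)*(G - 17*(-53 + G)/(-18 + G)))
Q(-1064)/(-1575893) = ((-1702890 + (-1064)**3 - 1925*(-1064)**2 + 67051*(-1064))/(-18 - 1064))/(-1575893) = ((-1702890 - 1204550144 - 1925*1132096 - 71342264)/(-1082))*(-1/1575893) = -(-1702890 - 1204550144 - 2179284800 - 71342264)/1082*(-1/1575893) = -1/1082*(-3456880098)*(-1/1575893) = (1728440049/541)*(-1/1575893) = -1728440049/852558113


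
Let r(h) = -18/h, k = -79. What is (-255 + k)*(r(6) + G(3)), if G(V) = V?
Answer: 0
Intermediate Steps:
(-255 + k)*(r(6) + G(3)) = (-255 - 79)*(-18/6 + 3) = -334*(-18*⅙ + 3) = -334*(-3 + 3) = -334*0 = 0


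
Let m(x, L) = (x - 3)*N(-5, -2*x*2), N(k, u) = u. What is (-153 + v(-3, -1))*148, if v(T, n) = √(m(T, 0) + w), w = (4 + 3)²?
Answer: -22644 + 148*I*√23 ≈ -22644.0 + 709.78*I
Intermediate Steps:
m(x, L) = -4*x*(-3 + x) (m(x, L) = (x - 3)*(-2*x*2) = (-3 + x)*(-4*x) = -4*x*(-3 + x))
w = 49 (w = 7² = 49)
v(T, n) = √(49 + 4*T*(3 - T)) (v(T, n) = √(4*T*(3 - T) + 49) = √(49 + 4*T*(3 - T)))
(-153 + v(-3, -1))*148 = (-153 + √(49 - 4*(-3)*(-3 - 3)))*148 = (-153 + √(49 - 4*(-3)*(-6)))*148 = (-153 + √(49 - 72))*148 = (-153 + √(-23))*148 = (-153 + I*√23)*148 = -22644 + 148*I*√23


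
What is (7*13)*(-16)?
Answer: -1456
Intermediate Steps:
(7*13)*(-16) = 91*(-16) = -1456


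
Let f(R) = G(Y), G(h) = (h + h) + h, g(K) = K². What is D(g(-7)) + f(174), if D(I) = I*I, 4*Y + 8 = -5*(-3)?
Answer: 9625/4 ≈ 2406.3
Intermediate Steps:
Y = 7/4 (Y = -2 + (-5*(-3))/4 = -2 + (¼)*15 = -2 + 15/4 = 7/4 ≈ 1.7500)
G(h) = 3*h (G(h) = 2*h + h = 3*h)
D(I) = I²
f(R) = 21/4 (f(R) = 3*(7/4) = 21/4)
D(g(-7)) + f(174) = ((-7)²)² + 21/4 = 49² + 21/4 = 2401 + 21/4 = 9625/4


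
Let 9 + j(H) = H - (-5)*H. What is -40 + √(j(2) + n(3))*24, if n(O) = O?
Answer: -40 + 24*√6 ≈ 18.788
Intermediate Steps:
j(H) = -9 + 6*H (j(H) = -9 + (H - (-5)*H) = -9 + (H + 5*H) = -9 + 6*H)
-40 + √(j(2) + n(3))*24 = -40 + √((-9 + 6*2) + 3)*24 = -40 + √((-9 + 12) + 3)*24 = -40 + √(3 + 3)*24 = -40 + √6*24 = -40 + 24*√6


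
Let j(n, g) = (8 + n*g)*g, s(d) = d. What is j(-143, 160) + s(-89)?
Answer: -3659609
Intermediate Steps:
j(n, g) = g*(8 + g*n) (j(n, g) = (8 + g*n)*g = g*(8 + g*n))
j(-143, 160) + s(-89) = 160*(8 + 160*(-143)) - 89 = 160*(8 - 22880) - 89 = 160*(-22872) - 89 = -3659520 - 89 = -3659609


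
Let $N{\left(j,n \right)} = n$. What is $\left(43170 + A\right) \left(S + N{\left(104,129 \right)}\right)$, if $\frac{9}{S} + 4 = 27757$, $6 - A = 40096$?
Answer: $\frac{334146960}{841} \approx 3.9732 \cdot 10^{5}$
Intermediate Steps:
$A = -40090$ ($A = 6 - 40096 = -40090$)
$S = \frac{3}{9251}$ ($S = \frac{9}{-4 + 27757} = \frac{9}{27753} = 9 \cdot \frac{1}{27753} = \frac{3}{9251} \approx 0.00032429$)
$\left(43170 + A\right) \left(S + N{\left(104,129 \right)}\right) = \left(43170 - 40090\right) \left(\frac{3}{9251} + 129\right) = 3080 \cdot \frac{1193382}{9251} = \frac{334146960}{841}$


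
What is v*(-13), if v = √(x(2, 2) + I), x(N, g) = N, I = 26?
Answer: -26*√7 ≈ -68.790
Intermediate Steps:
v = 2*√7 (v = √(2 + 26) = √28 = 2*√7 ≈ 5.2915)
v*(-13) = (2*√7)*(-13) = -26*√7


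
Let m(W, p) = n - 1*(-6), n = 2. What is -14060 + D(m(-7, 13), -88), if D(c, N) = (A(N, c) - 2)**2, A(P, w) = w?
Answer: -14024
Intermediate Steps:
m(W, p) = 8 (m(W, p) = 2 - 1*(-6) = 2 + 6 = 8)
D(c, N) = (-2 + c)**2 (D(c, N) = (c - 2)**2 = (-2 + c)**2)
-14060 + D(m(-7, 13), -88) = -14060 + (-2 + 8)**2 = -14060 + 6**2 = -14060 + 36 = -14024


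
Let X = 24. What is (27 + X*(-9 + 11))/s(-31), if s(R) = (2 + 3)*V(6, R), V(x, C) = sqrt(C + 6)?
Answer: -3*I ≈ -3.0*I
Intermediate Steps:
V(x, C) = sqrt(6 + C)
s(R) = 5*sqrt(6 + R) (s(R) = (2 + 3)*sqrt(6 + R) = 5*sqrt(6 + R))
(27 + X*(-9 + 11))/s(-31) = (27 + 24*(-9 + 11))/((5*sqrt(6 - 31))) = (27 + 24*2)/((5*sqrt(-25))) = (27 + 48)/((5*(5*I))) = 75/((25*I)) = 75*(-I/25) = -3*I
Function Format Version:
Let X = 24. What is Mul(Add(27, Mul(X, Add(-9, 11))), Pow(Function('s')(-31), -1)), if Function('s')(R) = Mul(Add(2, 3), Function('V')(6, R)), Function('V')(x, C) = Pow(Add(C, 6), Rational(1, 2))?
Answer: Mul(-3, I) ≈ Mul(-3.0000, I)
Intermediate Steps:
Function('V')(x, C) = Pow(Add(6, C), Rational(1, 2))
Function('s')(R) = Mul(5, Pow(Add(6, R), Rational(1, 2))) (Function('s')(R) = Mul(Add(2, 3), Pow(Add(6, R), Rational(1, 2))) = Mul(5, Pow(Add(6, R), Rational(1, 2))))
Mul(Add(27, Mul(X, Add(-9, 11))), Pow(Function('s')(-31), -1)) = Mul(Add(27, Mul(24, Add(-9, 11))), Pow(Mul(5, Pow(Add(6, -31), Rational(1, 2))), -1)) = Mul(Add(27, Mul(24, 2)), Pow(Mul(5, Pow(-25, Rational(1, 2))), -1)) = Mul(Add(27, 48), Pow(Mul(5, Mul(5, I)), -1)) = Mul(75, Pow(Mul(25, I), -1)) = Mul(75, Mul(Rational(-1, 25), I)) = Mul(-3, I)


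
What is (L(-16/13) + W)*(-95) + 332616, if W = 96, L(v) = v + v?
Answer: 4208488/13 ≈ 3.2373e+5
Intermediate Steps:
L(v) = 2*v
(L(-16/13) + W)*(-95) + 332616 = (2*(-16/13) + 96)*(-95) + 332616 = (-32/13 + 96)*(-95) + 332616 = (1216/13)*(-95) + 332616 = -115520/13 + 332616 = 4208488/13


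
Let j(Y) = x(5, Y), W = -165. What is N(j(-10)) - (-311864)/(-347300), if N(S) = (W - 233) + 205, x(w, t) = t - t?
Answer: -16835191/86825 ≈ -193.90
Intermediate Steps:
x(w, t) = 0
j(Y) = 0
N(S) = -193 (N(S) = (-165 - 233) + 205 = -398 + 205 = -193)
N(j(-10)) - (-311864)/(-347300) = -193 - (-311864)/(-347300) = -193 - (-311864)*(-1)/347300 = -193 - 1*77966/86825 = -193 - 77966/86825 = -16835191/86825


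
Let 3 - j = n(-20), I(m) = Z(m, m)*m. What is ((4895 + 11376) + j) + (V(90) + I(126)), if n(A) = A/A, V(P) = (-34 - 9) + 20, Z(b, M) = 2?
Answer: 16502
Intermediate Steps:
V(P) = -23 (V(P) = -43 + 20 = -23)
I(m) = 2*m
n(A) = 1
j = 2 (j = 3 - 1*1 = 3 - 1 = 2)
((4895 + 11376) + j) + (V(90) + I(126)) = ((4895 + 11376) + 2) + (-23 + 2*126) = (16271 + 2) + (-23 + 252) = 16273 + 229 = 16502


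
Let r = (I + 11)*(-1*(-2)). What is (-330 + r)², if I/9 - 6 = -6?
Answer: 94864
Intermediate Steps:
I = 0 (I = 54 + 9*(-6) = 54 - 54 = 0)
r = 22 (r = (0 + 11)*(-1*(-2)) = 11*2 = 22)
(-330 + r)² = (-330 + 22)² = (-308)² = 94864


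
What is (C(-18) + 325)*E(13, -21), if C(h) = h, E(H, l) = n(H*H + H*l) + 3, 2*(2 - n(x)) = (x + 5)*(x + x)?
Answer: -3159337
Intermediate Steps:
n(x) = 2 - x*(5 + x) (n(x) = 2 - (x + 5)*(x + x)/2 = 2 - (5 + x)*2*x/2 = 2 - x*(5 + x))
E(H, l) = 5 - (H**2 + H*l)**2 - 5*H**2 - 5*H*l (E(H, l) = (2 - (H*H + H*l)**2 - 5*(H*H + H*l)) + 3 = (2 - (H**2 + H*l)**2 - 5*(H**2 + H*l)) + 3 = (2 - (H**2 + H*l)**2 + (-5*H**2 - 5*H*l)) + 3 = (2 - (H**2 + H*l)**2 - 5*H**2 - 5*H*l) + 3 = 5 - (H**2 + H*l)**2 - 5*H**2 - 5*H*l)
(C(-18) + 325)*E(13, -21) = (-18 + 325)*(5 - 1*13**2*(13 - 21)**2 - 5*13*(13 - 21)) = 307*(5 - 1*169*(-8)**2 - 5*13*(-8)) = 307*(5 - 1*169*64 + 520) = 307*(5 - 10816 + 520) = 307*(-10291) = -3159337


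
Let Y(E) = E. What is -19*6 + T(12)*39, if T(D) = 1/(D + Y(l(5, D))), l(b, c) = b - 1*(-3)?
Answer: -2241/20 ≈ -112.05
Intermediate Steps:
l(b, c) = 3 + b (l(b, c) = b + 3 = 3 + b)
T(D) = 1/(8 + D) (T(D) = 1/(D + (3 + 5)) = 1/(D + 8) = 1/(8 + D))
-19*6 + T(12)*39 = -19*6 + 39/(8 + 12) = -114 + 39/20 = -2241/20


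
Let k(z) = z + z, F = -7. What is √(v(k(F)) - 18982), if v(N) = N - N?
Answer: I*√18982 ≈ 137.78*I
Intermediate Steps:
k(z) = 2*z
v(N) = 0
√(v(k(F)) - 18982) = √(0 - 18982) = √(-18982) = I*√18982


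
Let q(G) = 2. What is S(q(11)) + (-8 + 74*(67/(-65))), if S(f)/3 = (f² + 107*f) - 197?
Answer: -1383/65 ≈ -21.277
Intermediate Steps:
S(f) = -591 + 3*f² + 321*f (S(f) = 3*((f² + 107*f) - 197) = 3*(-197 + f² + 107*f) = -591 + 3*f² + 321*f)
S(q(11)) + (-8 + 74*(67/(-65))) = (-591 + 3*2² + 321*2) + (-8 + 74*(67/(-65))) = (-591 + 3*4 + 642) + (-8 + 74*(67*(-1/65))) = (-591 + 12 + 642) + (-8 + 74*(-67/65)) = 63 + (-8 - 4958/65) = 63 - 5478/65 = -1383/65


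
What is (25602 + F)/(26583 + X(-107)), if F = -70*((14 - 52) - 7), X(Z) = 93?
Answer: 2396/2223 ≈ 1.0778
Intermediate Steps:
F = 3150 (F = -70*(-38 - 7) = -70*(-45) = 3150)
(25602 + F)/(26583 + X(-107)) = (25602 + 3150)/(26583 + 93) = 28752/26676 = 28752*(1/26676) = 2396/2223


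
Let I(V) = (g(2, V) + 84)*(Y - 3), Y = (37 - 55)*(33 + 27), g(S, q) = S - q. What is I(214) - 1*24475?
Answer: 114149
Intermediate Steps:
Y = -1080 (Y = -18*60 = -1080)
I(V) = -93138 + 1083*V (I(V) = ((2 - V) + 84)*(-1080 - 3) = (86 - V)*(-1083) = -93138 + 1083*V)
I(214) - 1*24475 = (-93138 + 1083*214) - 1*24475 = (-93138 + 231762) - 24475 = 138624 - 24475 = 114149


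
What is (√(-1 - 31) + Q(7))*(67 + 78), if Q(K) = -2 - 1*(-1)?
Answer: -145 + 580*I*√2 ≈ -145.0 + 820.24*I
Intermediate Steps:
Q(K) = -1 (Q(K) = -2 + 1 = -1)
(√(-1 - 31) + Q(7))*(67 + 78) = (√(-1 - 31) - 1)*(67 + 78) = (√(-32) - 1)*145 = (4*I*√2 - 1)*145 = (-1 + 4*I*√2)*145 = -145 + 580*I*√2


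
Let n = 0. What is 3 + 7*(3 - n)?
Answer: 24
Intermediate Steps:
3 + 7*(3 - n) = 3 + 7*(3 - 1*0) = 3 + 7*(3 + 0) = 3 + 7*3 = 3 + 21 = 24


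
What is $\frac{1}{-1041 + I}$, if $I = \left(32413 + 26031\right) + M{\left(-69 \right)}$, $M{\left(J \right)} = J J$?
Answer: $\frac{1}{62164} \approx 1.6086 \cdot 10^{-5}$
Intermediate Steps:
$M{\left(J \right)} = J^{2}$
$I = 63205$ ($I = \left(32413 + 26031\right) + \left(-69\right)^{2} = 58444 + 4761 = 63205$)
$\frac{1}{-1041 + I} = \frac{1}{-1041 + 63205} = \frac{1}{62164}$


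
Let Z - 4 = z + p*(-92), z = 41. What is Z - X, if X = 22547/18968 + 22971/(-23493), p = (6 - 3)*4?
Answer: -157333501653/148538408 ≈ -1059.2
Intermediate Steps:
p = 12 (p = 3*4 = 12)
Z = -1059 (Z = 4 + (41 + 12*(-92)) = 4 + (41 - 1104) = 4 - 1063 = -1059)
X = 31327581/148538408 (X = 22547*(1/18968) + 22971*(-1/23493) = 22547/18968 - 7657/7831 = 31327581/148538408 ≈ 0.21091)
Z - X = -1059 - 1*31327581/148538408 = -1059 - 31327581/148538408 = -157333501653/148538408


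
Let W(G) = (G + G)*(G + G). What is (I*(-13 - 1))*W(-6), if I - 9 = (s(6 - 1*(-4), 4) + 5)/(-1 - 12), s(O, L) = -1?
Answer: -227808/13 ≈ -17524.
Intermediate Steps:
I = 113/13 (I = 9 + (-1 + 5)/(-1 - 12) = 9 + 4/(-13) = 9 + 4*(-1/13) = 9 - 4/13 = 113/13 ≈ 8.6923)
W(G) = 4*G² (W(G) = (2*G)*(2*G) = 4*G²)
(I*(-13 - 1))*W(-6) = (113*(-13 - 1)/13)*(4*(-6)²) = ((113/13)*(-14))*(4*36) = -1582/13*144 = -227808/13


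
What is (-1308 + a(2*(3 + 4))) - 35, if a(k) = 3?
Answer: -1340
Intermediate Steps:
(-1308 + a(2*(3 + 4))) - 35 = (-1308 + 3) - 35 = -1305 - 35 = -1340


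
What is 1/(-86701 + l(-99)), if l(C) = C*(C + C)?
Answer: -1/67099 ≈ -1.4903e-5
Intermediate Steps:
l(C) = 2*C**2 (l(C) = C*(2*C) = 2*C**2)
1/(-86701 + l(-99)) = 1/(-86701 + 2*(-99)**2) = 1/(-86701 + 2*9801) = 1/(-86701 + 19602) = 1/(-67099) = -1/67099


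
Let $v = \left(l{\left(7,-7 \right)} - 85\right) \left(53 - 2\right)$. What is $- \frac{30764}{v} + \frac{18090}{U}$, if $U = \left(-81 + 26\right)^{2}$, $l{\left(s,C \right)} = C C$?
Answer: $\frac{6313717}{277695} \approx 22.736$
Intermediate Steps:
$l{\left(s,C \right)} = C^{2}$
$U = 3025$ ($U = \left(-55\right)^{2} = 3025$)
$v = -1836$ ($v = \left(\left(-7\right)^{2} - 85\right) \left(53 - 2\right) = \left(49 - 85\right) 51 = \left(-36\right) 51 = -1836$)
$- \frac{30764}{v} + \frac{18090}{U} = - \frac{30764}{-1836} + \frac{18090}{3025} = \left(-30764\right) \left(- \frac{1}{1836}\right) + 18090 \cdot \frac{1}{3025} = \frac{7691}{459} + \frac{3618}{605} = \frac{6313717}{277695}$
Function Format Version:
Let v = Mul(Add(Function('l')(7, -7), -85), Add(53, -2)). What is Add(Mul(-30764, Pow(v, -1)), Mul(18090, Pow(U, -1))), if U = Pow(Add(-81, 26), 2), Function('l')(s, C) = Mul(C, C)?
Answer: Rational(6313717, 277695) ≈ 22.736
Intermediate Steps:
Function('l')(s, C) = Pow(C, 2)
U = 3025 (U = Pow(-55, 2) = 3025)
v = -1836 (v = Mul(Add(Pow(-7, 2), -85), Add(53, -2)) = Mul(Add(49, -85), 51) = Mul(-36, 51) = -1836)
Add(Mul(-30764, Pow(v, -1)), Mul(18090, Pow(U, -1))) = Add(Mul(-30764, Pow(-1836, -1)), Mul(18090, Pow(3025, -1))) = Add(Mul(-30764, Rational(-1, 1836)), Mul(18090, Rational(1, 3025))) = Add(Rational(7691, 459), Rational(3618, 605)) = Rational(6313717, 277695)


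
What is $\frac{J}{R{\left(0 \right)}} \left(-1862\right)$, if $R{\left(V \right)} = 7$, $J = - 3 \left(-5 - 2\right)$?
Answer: $-5586$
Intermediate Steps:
$J = 21$ ($J = \left(-3\right) \left(-7\right) = 21$)
$\frac{J}{R{\left(0 \right)}} \left(-1862\right) = \frac{21}{7} \left(-1862\right) = 21 \cdot \frac{1}{7} \left(-1862\right) = 3 \left(-1862\right) = -5586$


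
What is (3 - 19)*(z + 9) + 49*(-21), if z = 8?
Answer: -1301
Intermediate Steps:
(3 - 19)*(z + 9) + 49*(-21) = (3 - 19)*(8 + 9) + 49*(-21) = -16*17 - 1029 = -272 - 1029 = -1301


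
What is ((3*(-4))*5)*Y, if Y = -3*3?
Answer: 540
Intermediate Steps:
Y = -9
((3*(-4))*5)*Y = ((3*(-4))*5)*(-9) = -12*5*(-9) = -60*(-9) = 540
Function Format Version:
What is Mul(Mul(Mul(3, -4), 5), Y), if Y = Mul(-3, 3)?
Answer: 540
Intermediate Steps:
Y = -9
Mul(Mul(Mul(3, -4), 5), Y) = Mul(Mul(Mul(3, -4), 5), -9) = Mul(Mul(-12, 5), -9) = Mul(-60, -9) = 540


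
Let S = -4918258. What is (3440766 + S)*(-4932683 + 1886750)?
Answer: 4500341640036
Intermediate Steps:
(3440766 + S)*(-4932683 + 1886750) = (3440766 - 4918258)*(-4932683 + 1886750) = -1477492*(-3045933) = 4500341640036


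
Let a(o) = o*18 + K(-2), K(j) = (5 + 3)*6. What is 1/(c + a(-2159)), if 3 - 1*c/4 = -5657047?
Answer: 1/22589386 ≈ 4.4269e-8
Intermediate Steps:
K(j) = 48 (K(j) = 8*6 = 48)
c = 22628200 (c = 12 - 4*(-5657047) = 12 + 22628188 = 22628200)
a(o) = 48 + 18*o (a(o) = o*18 + 48 = 18*o + 48 = 48 + 18*o)
1/(c + a(-2159)) = 1/(22628200 + (48 + 18*(-2159))) = 1/(22628200 + (48 - 38862)) = 1/(22628200 - 38814) = 1/22589386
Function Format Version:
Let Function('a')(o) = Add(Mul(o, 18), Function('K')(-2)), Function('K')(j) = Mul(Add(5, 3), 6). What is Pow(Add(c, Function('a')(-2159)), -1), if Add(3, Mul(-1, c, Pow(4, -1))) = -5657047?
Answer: Rational(1, 22589386) ≈ 4.4269e-8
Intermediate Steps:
Function('K')(j) = 48 (Function('K')(j) = Mul(8, 6) = 48)
c = 22628200 (c = Add(12, Mul(-4, -5657047)) = Add(12, 22628188) = 22628200)
Function('a')(o) = Add(48, Mul(18, o)) (Function('a')(o) = Add(Mul(o, 18), 48) = Add(Mul(18, o), 48) = Add(48, Mul(18, o)))
Pow(Add(c, Function('a')(-2159)), -1) = Pow(Add(22628200, Add(48, Mul(18, -2159))), -1) = Pow(Add(22628200, Add(48, -38862)), -1) = Pow(Add(22628200, -38814), -1) = Pow(22589386, -1) = Rational(1, 22589386)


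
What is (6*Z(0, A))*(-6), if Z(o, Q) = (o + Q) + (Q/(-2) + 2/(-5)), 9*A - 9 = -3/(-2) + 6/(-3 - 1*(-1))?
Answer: -⅗ ≈ -0.60000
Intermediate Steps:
A = ⅚ (A = 1 + (-3/(-2) + 6/(-3 - 1*(-1)))/9 = 1 + (-3*(-½) + 6/(-3 + 1))/9 = 1 + (3/2 + 6/(-2))/9 = 1 + (3/2 + 6*(-½))/9 = 1 + (3/2 - 3)/9 = 1 + (⅑)*(-3/2) = 1 - ⅙ = ⅚ ≈ 0.83333)
Z(o, Q) = -⅖ + o + Q/2 (Z(o, Q) = (Q + o) + (Q*(-½) + 2*(-⅕)) = (Q + o) + (-Q/2 - ⅖) = (Q + o) + (-⅖ - Q/2) = -⅖ + o + Q/2)
(6*Z(0, A))*(-6) = (6*(-⅖ + 0 + (½)*(⅚)))*(-6) = (6*(-⅖ + 0 + 5/12))*(-6) = (6*(1/60))*(-6) = (⅒)*(-6) = -⅗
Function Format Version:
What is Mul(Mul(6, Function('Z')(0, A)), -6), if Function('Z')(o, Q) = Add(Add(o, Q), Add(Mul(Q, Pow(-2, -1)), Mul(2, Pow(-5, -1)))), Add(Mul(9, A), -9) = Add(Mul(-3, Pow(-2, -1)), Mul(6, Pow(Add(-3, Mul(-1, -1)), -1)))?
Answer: Rational(-3, 5) ≈ -0.60000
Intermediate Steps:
A = Rational(5, 6) (A = Add(1, Mul(Rational(1, 9), Add(Mul(-3, Pow(-2, -1)), Mul(6, Pow(Add(-3, Mul(-1, -1)), -1))))) = Add(1, Mul(Rational(1, 9), Add(Mul(-3, Rational(-1, 2)), Mul(6, Pow(Add(-3, 1), -1))))) = Add(1, Mul(Rational(1, 9), Add(Rational(3, 2), Mul(6, Pow(-2, -1))))) = Add(1, Mul(Rational(1, 9), Add(Rational(3, 2), Mul(6, Rational(-1, 2))))) = Add(1, Mul(Rational(1, 9), Add(Rational(3, 2), -3))) = Add(1, Mul(Rational(1, 9), Rational(-3, 2))) = Add(1, Rational(-1, 6)) = Rational(5, 6) ≈ 0.83333)
Function('Z')(o, Q) = Add(Rational(-2, 5), o, Mul(Rational(1, 2), Q)) (Function('Z')(o, Q) = Add(Add(Q, o), Add(Mul(Q, Rational(-1, 2)), Mul(2, Rational(-1, 5)))) = Add(Add(Q, o), Add(Mul(Rational(-1, 2), Q), Rational(-2, 5))) = Add(Add(Q, o), Add(Rational(-2, 5), Mul(Rational(-1, 2), Q))) = Add(Rational(-2, 5), o, Mul(Rational(1, 2), Q)))
Mul(Mul(6, Function('Z')(0, A)), -6) = Mul(Mul(6, Add(Rational(-2, 5), 0, Mul(Rational(1, 2), Rational(5, 6)))), -6) = Mul(Mul(6, Add(Rational(-2, 5), 0, Rational(5, 12))), -6) = Mul(Mul(6, Rational(1, 60)), -6) = Mul(Rational(1, 10), -6) = Rational(-3, 5)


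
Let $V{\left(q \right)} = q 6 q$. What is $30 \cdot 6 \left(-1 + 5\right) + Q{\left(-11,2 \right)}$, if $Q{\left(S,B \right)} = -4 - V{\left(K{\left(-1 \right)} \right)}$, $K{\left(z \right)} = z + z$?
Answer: $692$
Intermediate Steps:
$K{\left(z \right)} = 2 z$
$V{\left(q \right)} = 6 q^{2}$ ($V{\left(q \right)} = 6 q q = 6 q^{2}$)
$Q{\left(S,B \right)} = -28$ ($Q{\left(S,B \right)} = -4 - 6 \left(2 \left(-1\right)\right)^{2} = -4 - 6 \left(-2\right)^{2} = -4 - 6 \cdot 4 = -4 - 24 = -28$)
$30 \cdot 6 \left(-1 + 5\right) + Q{\left(-11,2 \right)} = 30 \cdot 6 \left(-1 + 5\right) - 28 = 30 \cdot 6 \cdot 4 - 28 = 30 \cdot 24 - 28 = 720 - 28 = 692$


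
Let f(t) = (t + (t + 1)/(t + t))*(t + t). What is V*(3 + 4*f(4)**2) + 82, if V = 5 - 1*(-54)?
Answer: 323343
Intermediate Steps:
V = 59 (V = 5 + 54 = 59)
f(t) = 2*t*(t + (1 + t)/(2*t)) (f(t) = (t + (1 + t)/((2*t)))*(2*t) = (t + (1 + t)*(1/(2*t)))*(2*t) = (t + (1 + t)/(2*t))*(2*t) = 2*t*(t + (1 + t)/(2*t)))
V*(3 + 4*f(4)**2) + 82 = 59*(3 + 4*(1 + 4 + 2*4**2)**2) + 82 = 59*(3 + 4*(1 + 4 + 2*16)**2) + 82 = 59*(3 + 4*(1 + 4 + 32)**2) + 82 = 59*(3 + 4*37**2) + 82 = 59*(3 + 4*1369) + 82 = 59*(3 + 5476) + 82 = 59*5479 + 82 = 323261 + 82 = 323343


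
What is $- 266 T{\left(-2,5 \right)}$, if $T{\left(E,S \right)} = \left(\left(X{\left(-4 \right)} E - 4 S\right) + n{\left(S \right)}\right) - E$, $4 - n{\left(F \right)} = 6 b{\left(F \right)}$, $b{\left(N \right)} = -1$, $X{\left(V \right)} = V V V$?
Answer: $-31920$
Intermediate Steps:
$X{\left(V \right)} = V^{3}$ ($X{\left(V \right)} = V^{2} V = V^{3}$)
$n{\left(F \right)} = 10$ ($n{\left(F \right)} = 4 - 6 \left(-1\right) = 4 - -6 = 4 + 6 = 10$)
$T{\left(E,S \right)} = 10 - 65 E - 4 S$ ($T{\left(E,S \right)} = \left(\left(\left(-4\right)^{3} E - 4 S\right) + 10\right) - E = \left(\left(- 64 E - 4 S\right) + 10\right) - E = \left(10 - 64 E - 4 S\right) - E = 10 - 65 E - 4 S$)
$- 266 T{\left(-2,5 \right)} = - 266 \left(10 - -130 - 20\right) = - 266 \left(10 + 130 - 20\right) = \left(-266\right) 120 = -31920$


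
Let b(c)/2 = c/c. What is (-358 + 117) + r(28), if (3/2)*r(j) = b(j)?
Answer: -719/3 ≈ -239.67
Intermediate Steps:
b(c) = 2 (b(c) = 2*(c/c) = 2*1 = 2)
r(j) = 4/3 (r(j) = (2/3)*2 = 4/3)
(-358 + 117) + r(28) = (-358 + 117) + 4/3 = -241 + 4/3 = -719/3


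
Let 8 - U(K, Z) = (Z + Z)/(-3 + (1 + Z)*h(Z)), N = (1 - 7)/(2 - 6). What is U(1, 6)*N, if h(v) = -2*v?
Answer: 354/29 ≈ 12.207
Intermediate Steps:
N = 3/2 (N = -6/(-4) = -6*(-¼) = 3/2 ≈ 1.5000)
U(K, Z) = 8 - 2*Z/(-3 - 2*Z*(1 + Z)) (U(K, Z) = 8 - (Z + Z)/(-3 + (1 + Z)*(-2*Z)) = 8 - 2*Z/(-3 - 2*Z*(1 + Z)))
U(1, 6)*N = (2*(12 + 8*6² + 9*6)/(3 + 2*6 + 2*6²))*(3/2) = (2*(12 + 8*36 + 54)/(3 + 12 + 2*36))*(3/2) = (2*(12 + 288 + 54)/(3 + 12 + 72))*(3/2) = (2*354/87)*(3/2) = (2*(1/87)*354)*(3/2) = (236/29)*(3/2) = 354/29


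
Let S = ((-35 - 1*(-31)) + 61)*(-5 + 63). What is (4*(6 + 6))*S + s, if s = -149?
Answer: 158539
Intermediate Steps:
S = 3306 (S = ((-35 + 31) + 61)*58 = (-4 + 61)*58 = 57*58 = 3306)
(4*(6 + 6))*S + s = (4*(6 + 6))*3306 - 149 = (4*12)*3306 - 149 = 48*3306 - 149 = 158688 - 149 = 158539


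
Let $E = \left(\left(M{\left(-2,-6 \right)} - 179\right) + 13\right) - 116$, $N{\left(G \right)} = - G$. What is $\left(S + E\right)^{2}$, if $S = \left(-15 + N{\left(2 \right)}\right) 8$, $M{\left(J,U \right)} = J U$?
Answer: $164836$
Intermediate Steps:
$S = -136$ ($S = \left(-15 - 2\right) 8 = \left(-17\right) 8 = -136$)
$E = -270$ ($E = \left(\left(\left(-2\right) \left(-6\right) - 179\right) + 13\right) - 116 = \left(\left(12 - 179\right) + 13\right) - 116 = \left(-167 + 13\right) - 116 = -154 - 116 = -270$)
$\left(S + E\right)^{2} = \left(-136 - 270\right)^{2} = \left(-406\right)^{2} = 164836$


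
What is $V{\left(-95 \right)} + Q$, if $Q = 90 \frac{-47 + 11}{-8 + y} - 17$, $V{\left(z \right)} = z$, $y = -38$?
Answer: $- \frac{956}{23} \approx -41.565$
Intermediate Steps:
$Q = \frac{1229}{23}$ ($Q = 90 \frac{-47 + 11}{-8 - 38} - 17 = 90 \left(- \frac{36}{-46}\right) - 17 = 90 \left(\left(-36\right) \left(- \frac{1}{46}\right)\right) - 17 = 90 \cdot \frac{18}{23} - 17 = \frac{1620}{23} - 17 = \frac{1229}{23} \approx 53.435$)
$V{\left(-95 \right)} + Q = -95 + \frac{1229}{23} = - \frac{956}{23}$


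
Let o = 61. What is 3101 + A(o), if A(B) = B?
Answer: 3162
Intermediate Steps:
3101 + A(o) = 3101 + 61 = 3162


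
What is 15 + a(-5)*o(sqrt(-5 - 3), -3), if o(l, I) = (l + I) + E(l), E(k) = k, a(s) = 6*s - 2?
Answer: 111 - 128*I*sqrt(2) ≈ 111.0 - 181.02*I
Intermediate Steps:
a(s) = -2 + 6*s
o(l, I) = I + 2*l (o(l, I) = (l + I) + l = (I + l) + l = I + 2*l)
15 + a(-5)*o(sqrt(-5 - 3), -3) = 15 + (-2 + 6*(-5))*(-3 + 2*sqrt(-5 - 3)) = 15 + (-2 - 30)*(-3 + 2*sqrt(-8)) = 15 - 32*(-3 + 2*(2*I*sqrt(2))) = 15 - 32*(-3 + 4*I*sqrt(2)) = 15 + (96 - 128*I*sqrt(2)) = 111 - 128*I*sqrt(2)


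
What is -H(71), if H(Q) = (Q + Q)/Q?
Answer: -2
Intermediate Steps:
H(Q) = 2 (H(Q) = (2*Q)/Q = 2)
-H(71) = -1*2 = -2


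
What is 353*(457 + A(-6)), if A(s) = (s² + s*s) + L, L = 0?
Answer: 186737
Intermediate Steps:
A(s) = 2*s² (A(s) = (s² + s*s) + 0 = (s² + s²) + 0 = 2*s² + 0 = 2*s²)
353*(457 + A(-6)) = 353*(457 + 2*(-6)²) = 353*(457 + 2*36) = 353*(457 + 72) = 353*529 = 186737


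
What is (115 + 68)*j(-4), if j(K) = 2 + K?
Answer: -366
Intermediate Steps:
(115 + 68)*j(-4) = (115 + 68)*(2 - 4) = 183*(-2) = -366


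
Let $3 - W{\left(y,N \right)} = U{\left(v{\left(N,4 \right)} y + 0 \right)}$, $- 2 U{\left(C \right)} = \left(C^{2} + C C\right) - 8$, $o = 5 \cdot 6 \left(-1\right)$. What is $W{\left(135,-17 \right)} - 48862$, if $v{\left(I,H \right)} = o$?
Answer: $16353637$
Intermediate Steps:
$o = -30$ ($o = 30 \left(-1\right) = -30$)
$v{\left(I,H \right)} = -30$
$U{\left(C \right)} = 4 - C^{2}$ ($U{\left(C \right)} = - \frac{\left(C^{2} + C C\right) - 8}{2} = - \frac{\left(C^{2} + C^{2}\right) - 8}{2} = - \frac{2 C^{2} - 8}{2} = - \frac{-8 + 2 C^{2}}{2} = 4 - C^{2}$)
$W{\left(y,N \right)} = -1 + 900 y^{2}$ ($W{\left(y,N \right)} = 3 - \left(4 - \left(- 30 y + 0\right)^{2}\right) = 3 - \left(4 - \left(- 30 y\right)^{2}\right) = 3 - \left(4 - 900 y^{2}\right) = 3 + \left(-4 + 900 y^{2}\right) = -1 + 900 y^{2}$)
$W{\left(135,-17 \right)} - 48862 = \left(-1 + 900 \cdot 135^{2}\right) - 48862 = \left(-1 + 900 \cdot 18225\right) - 48862 = \left(-1 + 16402500\right) - 48862 = 16402499 - 48862 = 16353637$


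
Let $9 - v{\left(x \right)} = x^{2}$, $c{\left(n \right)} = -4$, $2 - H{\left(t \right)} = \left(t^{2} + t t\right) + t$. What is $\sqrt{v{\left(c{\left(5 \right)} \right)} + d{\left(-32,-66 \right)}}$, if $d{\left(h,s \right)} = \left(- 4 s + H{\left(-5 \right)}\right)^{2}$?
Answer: $3 \sqrt{5426} \approx 220.98$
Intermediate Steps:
$H{\left(t \right)} = 2 - t - 2 t^{2}$ ($H{\left(t \right)} = 2 - \left(\left(t^{2} + t t\right) + t\right) = 2 - \left(\left(t^{2} + t^{2}\right) + t\right) = 2 - \left(2 t^{2} + t\right) = 2 - \left(t + 2 t^{2}\right) = 2 - t - 2 t^{2}$)
$v{\left(x \right)} = 9 - x^{2}$
$d{\left(h,s \right)} = \left(-43 - 4 s\right)^{2}$ ($d{\left(h,s \right)} = \left(- 4 s - \left(-7 + 50\right)\right)^{2} = \left(- 4 s + \left(2 + 5 - 50\right)\right)^{2} = \left(- 4 s - 43\right)^{2} = \left(-43 - 4 s\right)^{2}$)
$\sqrt{v{\left(c{\left(5 \right)} \right)} + d{\left(-32,-66 \right)}} = \sqrt{\left(9 - \left(-4\right)^{2}\right) + \left(43 + 4 \left(-66\right)\right)^{2}} = \sqrt{\left(9 - 16\right) + \left(43 - 264\right)^{2}} = \sqrt{\left(9 - 16\right) + \left(-221\right)^{2}} = \sqrt{-7 + 48841} = \sqrt{48834} = 3 \sqrt{5426}$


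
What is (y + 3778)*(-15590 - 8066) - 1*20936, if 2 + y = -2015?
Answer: -41679152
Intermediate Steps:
y = -2017 (y = -2 - 2015 = -2017)
(y + 3778)*(-15590 - 8066) - 1*20936 = (-2017 + 3778)*(-15590 - 8066) - 1*20936 = 1761*(-23656) - 20936 = -41658216 - 20936 = -41679152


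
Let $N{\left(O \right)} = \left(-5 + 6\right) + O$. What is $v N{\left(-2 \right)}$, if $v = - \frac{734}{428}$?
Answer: $\frac{367}{214} \approx 1.715$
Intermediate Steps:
$v = - \frac{367}{214}$ ($v = \left(-734\right) \frac{1}{428} = - \frac{367}{214} \approx -1.715$)
$N{\left(O \right)} = 1 + O$
$v N{\left(-2 \right)} = - \frac{367 \left(1 - 2\right)}{214} = \left(- \frac{367}{214}\right) \left(-1\right) = \frac{367}{214}$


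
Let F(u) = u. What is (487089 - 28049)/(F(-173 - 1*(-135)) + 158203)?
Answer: 91808/31633 ≈ 2.9023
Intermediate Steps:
(487089 - 28049)/(F(-173 - 1*(-135)) + 158203) = (487089 - 28049)/((-173 - 1*(-135)) + 158203) = 459040/((-173 + 135) + 158203) = 459040/(-38 + 158203) = 459040/158165 = 459040*(1/158165) = 91808/31633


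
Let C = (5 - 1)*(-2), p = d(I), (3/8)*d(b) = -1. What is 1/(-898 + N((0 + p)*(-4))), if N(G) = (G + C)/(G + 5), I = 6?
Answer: -47/42198 ≈ -0.0011138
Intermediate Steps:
d(b) = -8/3 (d(b) = (8/3)*(-1) = -8/3)
p = -8/3 ≈ -2.6667
C = -8 (C = 4*(-2) = -8)
N(G) = (-8 + G)/(5 + G) (N(G) = (G - 8)/(G + 5) = (-8 + G)/(5 + G))
1/(-898 + N((0 + p)*(-4))) = 1/(-898 + (-8 + (0 - 8/3)*(-4))/(5 + (0 - 8/3)*(-4))) = 1/(-898 + (-8 - 8/3*(-4))/(5 - 8/3*(-4))) = 1/(-898 + (-8 + 32/3)/(5 + 32/3)) = 1/(-898 + (8/3)/(47/3)) = 1/(-898 + (3/47)*(8/3)) = 1/(-898 + 8/47) = 1/(-42198/47) = -47/42198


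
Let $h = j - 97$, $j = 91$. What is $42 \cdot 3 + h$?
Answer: $120$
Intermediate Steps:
$h = -6$ ($h = 91 - 97 = -6$)
$42 \cdot 3 + h = 42 \cdot 3 - 6 = 126 - 6 = 120$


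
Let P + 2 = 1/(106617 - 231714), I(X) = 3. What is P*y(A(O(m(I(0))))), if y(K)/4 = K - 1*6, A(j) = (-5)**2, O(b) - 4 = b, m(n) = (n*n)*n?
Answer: -19014820/125097 ≈ -152.00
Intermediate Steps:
m(n) = n**3 (m(n) = n**2*n = n**3)
O(b) = 4 + b
A(j) = 25
y(K) = -24 + 4*K (y(K) = 4*(K - 1*6) = 4*(K - 6) = 4*(-6 + K) = -24 + 4*K)
P = -250195/125097 (P = -2 + 1/(106617 - 231714) = -2 + 1/(-125097) = -2 - 1/125097 = -250195/125097 ≈ -2.0000)
P*y(A(O(m(I(0))))) = -250195*(-24 + 4*25)/125097 = -250195*(-24 + 100)/125097 = -250195/125097*76 = -19014820/125097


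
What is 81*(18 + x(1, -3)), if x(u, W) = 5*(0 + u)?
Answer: 1863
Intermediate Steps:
x(u, W) = 5*u
81*(18 + x(1, -3)) = 81*(18 + 5*1) = 81*(18 + 5) = 81*23 = 1863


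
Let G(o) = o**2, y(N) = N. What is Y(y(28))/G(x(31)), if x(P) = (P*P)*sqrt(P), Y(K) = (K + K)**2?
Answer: 3136/28629151 ≈ 0.00010954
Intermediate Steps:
Y(K) = 4*K**2 (Y(K) = (2*K)**2 = 4*K**2)
x(P) = P**(5/2) (x(P) = P**2*sqrt(P) = P**(5/2))
Y(y(28))/G(x(31)) = (4*28**2)/((31**(5/2))**2) = (4*784)/((961*sqrt(31))**2) = 3136/28629151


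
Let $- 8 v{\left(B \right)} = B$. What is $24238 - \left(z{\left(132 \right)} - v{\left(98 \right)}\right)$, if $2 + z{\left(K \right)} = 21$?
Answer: $\frac{96827}{4} \approx 24207.0$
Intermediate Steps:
$v{\left(B \right)} = - \frac{B}{8}$
$z{\left(K \right)} = 19$ ($z{\left(K \right)} = -2 + 21 = 19$)
$24238 - \left(z{\left(132 \right)} - v{\left(98 \right)}\right) = 24238 - \left(19 - \left(- \frac{1}{8}\right) 98\right) = 24238 - \left(19 - - \frac{49}{4}\right) = 24238 - \left(19 + \frac{49}{4}\right) = 24238 - \frac{125}{4} = \frac{96827}{4}$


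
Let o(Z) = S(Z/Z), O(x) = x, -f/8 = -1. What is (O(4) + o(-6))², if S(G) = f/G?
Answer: 144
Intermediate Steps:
f = 8 (f = -8*(-1) = 8)
S(G) = 8/G
o(Z) = 8 (o(Z) = 8/((Z/Z)) = 8/1 = 8*1 = 8)
(O(4) + o(-6))² = (4 + 8)² = 12² = 144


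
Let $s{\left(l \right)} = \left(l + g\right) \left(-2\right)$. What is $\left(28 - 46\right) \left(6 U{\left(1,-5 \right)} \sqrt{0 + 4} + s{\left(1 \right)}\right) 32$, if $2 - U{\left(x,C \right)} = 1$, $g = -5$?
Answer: $-11520$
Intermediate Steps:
$U{\left(x,C \right)} = 1$ ($U{\left(x,C \right)} = 2 - 1 = 1$)
$s{\left(l \right)} = 10 - 2 l$ ($s{\left(l \right)} = \left(l - 5\right) \left(-2\right) = \left(-5 + l\right) \left(-2\right) = 10 - 2 l$)
$\left(28 - 46\right) \left(6 U{\left(1,-5 \right)} \sqrt{0 + 4} + s{\left(1 \right)}\right) 32 = \left(28 - 46\right) \left(6 \cdot 1 \sqrt{0 + 4} + \left(10 - 2\right)\right) 32 = - 18 \left(6 \cdot 1 \sqrt{4} + \left(10 - 2\right)\right) 32 = - 18 \left(6 \cdot 1 \cdot 2 + 8\right) 32 = - 18 \left(6 \cdot 2 + 8\right) 32 = - 18 \left(12 + 8\right) 32 = \left(-18\right) 20 \cdot 32 = \left(-360\right) 32 = -11520$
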